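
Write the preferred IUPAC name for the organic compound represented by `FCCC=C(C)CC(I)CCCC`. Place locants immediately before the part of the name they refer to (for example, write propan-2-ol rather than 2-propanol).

The longest chain bearing the multiple bond is 10 carbons long (decane).
There is one C=C double bond, indicated by the ending -ene.
The numbering direction is chosen so that numbering from this end puts the double bond at C-3 rather than C-7.
This places the double bond between C-3 and C-4; a fluoro group at C-1; an iodo group at C-6; a methyl group at C-4.
Prefixes are listed alphabetically: fluoro, iodo, methyl.
Assembling the pieces gives 1-fluoro-6-iodo-4-methyldec-3-ene.

1-fluoro-6-iodo-4-methyldec-3-ene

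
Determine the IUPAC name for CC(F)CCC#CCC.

The longest chain bearing the multiple bond is 8 carbons long (octane).
The chain contains a C≡C triple bond, so the unsaturation ending is -yne.
Choose the numbering such that numbering from this end puts the triple bond at C-3 rather than C-5.
That gives the triple bond between C-3 and C-4; a fluoro group at C-7.
Putting it together: 7-fluorooct-3-yne.

7-fluorooct-3-yne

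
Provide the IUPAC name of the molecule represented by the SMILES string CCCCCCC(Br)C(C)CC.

4-bromo-3-methyldecane

The longest carbon chain is 10 atoms: the parent is decane.
The numbering direction is chosen so that the substituent locant set {3,4} is lower than {7,8} at the first point of difference.
With this numbering: a bromo group at C-4; a methyl group at C-3.
Substituent prefixes are cited in alphabetical order (multiplying prefixes like di-/tri- are ignored for ordering).
Putting it together: 4-bromo-3-methyldecane.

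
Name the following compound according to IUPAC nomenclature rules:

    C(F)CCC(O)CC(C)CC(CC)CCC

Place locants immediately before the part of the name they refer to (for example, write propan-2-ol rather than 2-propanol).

The longest carbon chain that includes the –OH group has 11 carbons, so the parent hydride is undecane.
The highest-priority functional group is an alcohol (–OH), so the name ends in -ol.
Choose the numbering such that numbering from this end puts the hydroxyl group at C-4 rather than C-8.
That gives the hydroxyl at C-4; an ethyl group at C-8; a fluoro group at C-1; a methyl group at C-6.
Prefixes are listed alphabetically: ethyl, fluoro, methyl.
Assembling the pieces gives 8-ethyl-1-fluoro-6-methylundecan-4-ol.

8-ethyl-1-fluoro-6-methylundecan-4-ol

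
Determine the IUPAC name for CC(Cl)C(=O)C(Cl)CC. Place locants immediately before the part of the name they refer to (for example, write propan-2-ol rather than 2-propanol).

The longest chain bearing the carbonyl is 6 carbons long (hexane).
A ketone (C=O on an internal carbon) is the principal characteristic group, giving the suffix -one.
Number the chain so that numbering from this end puts the carbonyl group at C-3 rather than C-4.
That gives the carbonyl at C-3; chloro groups at C-2 and C-4.
The name is 2,4-dichlorohexan-3-one.

2,4-dichlorohexan-3-one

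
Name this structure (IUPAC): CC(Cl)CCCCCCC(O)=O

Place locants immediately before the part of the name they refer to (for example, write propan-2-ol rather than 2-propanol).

The longest carbon chain that includes the –COOH group has 9 carbons, so the parent hydride is nonane.
A carboxylic acid (terminal –COOH) is the principal characteristic group, giving the suffix -oic acid.
The numbering direction is chosen so that the carboxylic acid carbon is C-1 by definition.
This places a chloro group at C-8.
The name is 8-chlorononanoic acid.

8-chlorononanoic acid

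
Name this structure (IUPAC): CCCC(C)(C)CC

3,3-dimethylhexane

The longest continuous carbon chain has 6 atoms, so the parent hydride is hexane.
Number the chain so that the substituent locant set {3,3} is lower than {4,4} at the first point of difference.
With this numbering: two methyl groups at C-3.
Putting it together: 3,3-dimethylhexane.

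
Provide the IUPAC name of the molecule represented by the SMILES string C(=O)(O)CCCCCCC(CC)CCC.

Counting along the main chain through the –COOH group gives 11 carbons: the parent is undecane.
A carboxylic acid (terminal –COOH) is the principal characteristic group, giving the suffix -oic acid.
Number the chain so that the carboxylic acid carbon is C-1 by definition.
This places an ethyl group at C-8.
Assembling the pieces gives 8-ethylundecanoic acid.

8-ethylundecanoic acid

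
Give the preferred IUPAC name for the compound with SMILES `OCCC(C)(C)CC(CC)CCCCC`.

The longest chain bearing the –OH group is 10 carbons long (decane).
The highest-priority functional group is an alcohol (–OH), so the name ends in -ol.
Number the chain so that numbering from this end puts the hydroxyl group at C-1 rather than C-10.
With this numbering: the hydroxyl at C-1; an ethyl group at C-5; two methyl groups at C-3.
The substituents are ordered alphabetically, ignoring any di-/tri- multipliers.
The name is 5-ethyl-3,3-dimethyldecan-1-ol.

5-ethyl-3,3-dimethyldecan-1-ol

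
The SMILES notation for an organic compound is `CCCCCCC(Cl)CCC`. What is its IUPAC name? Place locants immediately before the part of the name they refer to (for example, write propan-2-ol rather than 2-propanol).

The parent chain contains 10 carbons (decane).
Choose the numbering such that the substituent locant set {4} is lower than {7} at the first point of difference.
With this numbering: a chloro group at C-4.
Assembling the pieces gives 4-chlorodecane.

4-chlorodecane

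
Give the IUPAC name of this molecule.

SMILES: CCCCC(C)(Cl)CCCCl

1,4-dichloro-4-methyloctane

The parent chain contains 8 carbons (octane).
Number the chain so that the substituent locant set {1,4,4} is lower than {5,5,8} at the first point of difference.
With this numbering: chloro groups at C-1 and C-4; a methyl group at C-4.
Prefixes are listed alphabetically: chloro, methyl.
The name is 1,4-dichloro-4-methyloctane.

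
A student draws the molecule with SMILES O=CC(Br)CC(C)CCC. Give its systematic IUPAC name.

2-bromo-4-methylheptanal

Counting along the main chain through the –CHO group gives 7 carbons: the parent is heptane.
The highest-priority functional group is an aldehyde (terminal –CHO), so the name ends in -al.
Choose the numbering such that the aldehyde carbon is C-1 by definition.
With this numbering: a bromo group at C-2; a methyl group at C-4.
Prefixes are listed alphabetically: bromo, methyl.
Putting it together: 2-bromo-4-methylheptanal.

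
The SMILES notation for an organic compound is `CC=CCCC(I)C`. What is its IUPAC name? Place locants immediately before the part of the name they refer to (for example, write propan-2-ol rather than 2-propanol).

6-iodohept-2-ene

Counting along the main chain through the multiple bond gives 7 carbons: the parent is heptane.
There is one C=C double bond, indicated by the ending -ene.
The numbering direction is chosen so that numbering from this end puts the double bond at C-2 rather than C-5.
This places the double bond between C-2 and C-3; an iodo group at C-6.
Putting it together: 6-iodohept-2-ene.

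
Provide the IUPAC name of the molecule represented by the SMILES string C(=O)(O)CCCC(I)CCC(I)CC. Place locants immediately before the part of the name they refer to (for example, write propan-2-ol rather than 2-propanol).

5,8-diiododecanoic acid

Counting along the main chain through the –COOH group gives 10 carbons: the parent is decane.
A carboxylic acid (terminal –COOH) is the principal characteristic group, giving the suffix -oic acid.
Number the chain so that the carboxylic acid carbon is C-1 by definition.
This places iodo groups at C-5 and C-8.
The name is 5,8-diiododecanoic acid.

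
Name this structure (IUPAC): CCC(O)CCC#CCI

Counting along the main chain through the –OH group and the multiple bond gives 8 carbons: the parent is octane.
The highest-priority functional group is an alcohol (–OH), so the name ends in -ol.
The chain contains a C≡C triple bond, so the unsaturation ending is -yne.
Choose the numbering such that numbering from this end puts the hydroxyl group at C-3 rather than C-6.
That gives the hydroxyl at C-3; the triple bond between C-6 and C-7; an iodo group at C-8.
The name is 8-iodooct-6-yn-3-ol.

8-iodooct-6-yn-3-ol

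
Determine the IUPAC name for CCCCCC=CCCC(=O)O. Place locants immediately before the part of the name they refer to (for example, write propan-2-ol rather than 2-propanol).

The longest carbon chain that includes the –COOH group and the multiple bond has 10 carbons, so the parent hydride is decane.
The principal characteristic group is a carboxylic acid (terminal –COOH), named with the suffix -oic acid.
A C=C double bond in the chain gives the infix -ene-.
Choose the numbering such that the carboxylic acid carbon is C-1 by definition.
This places the double bond between C-4 and C-5.
The name is dec-4-enoic acid.

dec-4-enoic acid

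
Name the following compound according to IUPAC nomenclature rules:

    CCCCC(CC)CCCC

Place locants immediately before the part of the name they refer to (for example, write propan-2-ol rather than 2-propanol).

The parent chain contains 9 carbons (nonane).
Both numbering directions give the same locant set; either may be used.
That gives an ethyl group at C-5.
The name is 5-ethylnonane.

5-ethylnonane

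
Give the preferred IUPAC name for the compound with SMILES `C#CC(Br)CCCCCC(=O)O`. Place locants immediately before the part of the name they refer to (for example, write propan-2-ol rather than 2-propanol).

The longest chain bearing the –COOH group and the multiple bond is 9 carbons long (nonane).
The principal characteristic group is a carboxylic acid (terminal –COOH), named with the suffix -oic acid.
The chain contains a C≡C triple bond, so the unsaturation ending is -yne.
The numbering direction is chosen so that the carboxylic acid carbon is C-1 by definition.
This places the triple bond between C-8 and C-9; a bromo group at C-7.
Putting it together: 7-bromonon-8-ynoic acid.

7-bromonon-8-ynoic acid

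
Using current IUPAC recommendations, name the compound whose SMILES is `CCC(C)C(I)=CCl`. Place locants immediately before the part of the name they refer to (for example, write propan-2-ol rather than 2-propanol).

1-chloro-2-iodo-3-methylpent-1-ene

Counting along the main chain through the multiple bond gives 5 carbons: the parent is pentane.
The chain contains a C=C double bond, so the unsaturation ending is -ene.
Choose the numbering such that numbering from this end puts the double bond at C-1 rather than C-4.
With this numbering: the double bond between C-1 and C-2; a chloro group at C-1; an iodo group at C-2; a methyl group at C-3.
Prefixes are listed alphabetically: chloro, iodo, methyl.
The name is 1-chloro-2-iodo-3-methylpent-1-ene.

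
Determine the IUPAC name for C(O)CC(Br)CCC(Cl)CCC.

3-bromo-6-chlorononan-1-ol

The longest carbon chain that includes the –OH group has 9 carbons, so the parent hydride is nonane.
An alcohol (–OH) is the principal characteristic group, giving the suffix -ol.
Number the chain so that numbering from this end puts the hydroxyl group at C-1 rather than C-9.
That gives the hydroxyl at C-1; a bromo group at C-3; a chloro group at C-6.
Substituent prefixes are cited in alphabetical order (multiplying prefixes like di-/tri- are ignored for ordering).
The name is 3-bromo-6-chlorononan-1-ol.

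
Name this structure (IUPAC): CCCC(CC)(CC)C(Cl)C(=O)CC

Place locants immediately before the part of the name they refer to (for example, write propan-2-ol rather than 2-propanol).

4-chloro-5,5-diethyloctan-3-one

The longest carbon chain that includes the carbonyl has 8 carbons, so the parent hydride is octane.
A ketone (C=O on an internal carbon) is the principal characteristic group, giving the suffix -one.
The numbering direction is chosen so that numbering from this end puts the carbonyl group at C-3 rather than C-6.
That gives the carbonyl at C-3; a chloro group at C-4; two ethyl groups at C-5.
Prefixes are listed alphabetically: chloro, ethyl.
Putting it together: 4-chloro-5,5-diethyloctan-3-one.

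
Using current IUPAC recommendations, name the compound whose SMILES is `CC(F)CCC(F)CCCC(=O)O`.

5,8-difluorononanoic acid

Counting along the main chain through the –COOH group gives 9 carbons: the parent is nonane.
The principal characteristic group is a carboxylic acid (terminal –COOH), named with the suffix -oic acid.
Number the chain so that the carboxylic acid carbon is C-1 by definition.
This places fluoro groups at C-5 and C-8.
Assembling the pieces gives 5,8-difluorononanoic acid.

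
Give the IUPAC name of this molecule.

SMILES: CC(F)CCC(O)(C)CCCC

The longest chain bearing the –OH group is 9 carbons long (nonane).
An alcohol (–OH) is the principal characteristic group, giving the suffix -ol.
Choose the numbering such that the substituent locant set {2,5} is lower than {5,8} at the first point of difference.
This places the hydroxyl at C-5; a fluoro group at C-2; a methyl group at C-5.
Substituent prefixes are cited in alphabetical order (multiplying prefixes like di-/tri- are ignored for ordering).
Assembling the pieces gives 2-fluoro-5-methylnonan-5-ol.

2-fluoro-5-methylnonan-5-ol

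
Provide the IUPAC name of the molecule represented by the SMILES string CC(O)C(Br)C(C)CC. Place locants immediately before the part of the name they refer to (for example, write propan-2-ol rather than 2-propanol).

The longest carbon chain that includes the –OH group has 6 carbons, so the parent hydride is hexane.
An alcohol (–OH) is the principal characteristic group, giving the suffix -ol.
Number the chain so that numbering from this end puts the hydroxyl group at C-2 rather than C-5.
This places the hydroxyl at C-2; a bromo group at C-3; a methyl group at C-4.
Prefixes are listed alphabetically: bromo, methyl.
Putting it together: 3-bromo-4-methylhexan-2-ol.

3-bromo-4-methylhexan-2-ol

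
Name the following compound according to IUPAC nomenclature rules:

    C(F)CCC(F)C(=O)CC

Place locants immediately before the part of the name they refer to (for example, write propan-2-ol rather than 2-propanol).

4,7-difluoroheptan-3-one

The longest chain bearing the carbonyl is 7 carbons long (heptane).
A ketone (C=O on an internal carbon) is the principal characteristic group, giving the suffix -one.
The numbering direction is chosen so that numbering from this end puts the carbonyl group at C-3 rather than C-5.
This places the carbonyl at C-3; fluoro groups at C-4 and C-7.
The name is 4,7-difluoroheptan-3-one.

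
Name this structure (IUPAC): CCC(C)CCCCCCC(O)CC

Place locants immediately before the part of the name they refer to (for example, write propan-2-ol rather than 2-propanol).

10-methyldodecan-3-ol

The longest chain bearing the –OH group is 12 carbons long (dodecane).
An alcohol (–OH) is the principal characteristic group, giving the suffix -ol.
Number the chain so that numbering from this end puts the hydroxyl group at C-3 rather than C-10.
That gives the hydroxyl at C-3; a methyl group at C-10.
Assembling the pieces gives 10-methyldodecan-3-ol.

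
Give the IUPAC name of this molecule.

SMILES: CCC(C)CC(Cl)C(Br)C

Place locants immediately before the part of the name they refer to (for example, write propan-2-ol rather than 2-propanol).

The parent chain contains 7 carbons (heptane).
The numbering direction is chosen so that the substituent locant set {2,3,5} is lower than {3,5,6} at the first point of difference.
That gives a bromo group at C-2; a chloro group at C-3; a methyl group at C-5.
Substituent prefixes are cited in alphabetical order (multiplying prefixes like di-/tri- are ignored for ordering).
Assembling the pieces gives 2-bromo-3-chloro-5-methylheptane.

2-bromo-3-chloro-5-methylheptane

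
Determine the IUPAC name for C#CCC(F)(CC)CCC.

The longest chain bearing the multiple bond is 7 carbons long (heptane).
There is one C≡C triple bond, indicated by the ending -yne.
Choose the numbering such that numbering from this end puts the triple bond at C-1 rather than C-6.
That gives the triple bond between C-1 and C-2; an ethyl group at C-4; a fluoro group at C-4.
The substituents are ordered alphabetically, ignoring any di-/tri- multipliers.
Putting it together: 4-ethyl-4-fluorohept-1-yne.

4-ethyl-4-fluorohept-1-yne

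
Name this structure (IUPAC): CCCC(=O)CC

hexan-3-one

Counting along the main chain through the carbonyl gives 6 carbons: the parent is hexane.
The principal characteristic group is a ketone (C=O on an internal carbon), named with the suffix -one.
Number the chain so that numbering from this end puts the carbonyl group at C-3 rather than C-4.
This places the carbonyl at C-3.
Assembling the pieces gives hexan-3-one.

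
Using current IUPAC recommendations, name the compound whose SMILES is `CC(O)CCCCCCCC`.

The longest chain bearing the –OH group is 10 carbons long (decane).
The principal characteristic group is an alcohol (–OH), named with the suffix -ol.
The numbering direction is chosen so that numbering from this end puts the hydroxyl group at C-2 rather than C-9.
With this numbering: the hydroxyl at C-2.
Assembling the pieces gives decan-2-ol.

decan-2-ol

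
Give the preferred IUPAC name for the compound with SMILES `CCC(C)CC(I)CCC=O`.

The longest chain bearing the –CHO group is 8 carbons long (octane).
The highest-priority functional group is an aldehyde (terminal –CHO), so the name ends in -al.
Number the chain so that the aldehyde carbon is C-1 by definition.
With this numbering: an iodo group at C-4; a methyl group at C-6.
Substituent prefixes are cited in alphabetical order (multiplying prefixes like di-/tri- are ignored for ordering).
Assembling the pieces gives 4-iodo-6-methyloctanal.

4-iodo-6-methyloctanal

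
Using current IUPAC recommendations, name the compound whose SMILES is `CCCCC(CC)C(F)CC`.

The longest carbon chain is 8 atoms: the parent is octane.
The numbering direction is chosen so that the substituent locant set {3,4} is lower than {5,6} at the first point of difference.
With this numbering: an ethyl group at C-4; a fluoro group at C-3.
Prefixes are listed alphabetically: ethyl, fluoro.
Assembling the pieces gives 4-ethyl-3-fluorooctane.

4-ethyl-3-fluorooctane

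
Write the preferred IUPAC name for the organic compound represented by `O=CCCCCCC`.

heptanal

The longest chain bearing the –CHO group is 7 carbons long (heptane).
The principal characteristic group is an aldehyde (terminal –CHO), named with the suffix -al.
Number the chain so that the aldehyde carbon is C-1 by definition.
Assembling the pieces gives heptanal.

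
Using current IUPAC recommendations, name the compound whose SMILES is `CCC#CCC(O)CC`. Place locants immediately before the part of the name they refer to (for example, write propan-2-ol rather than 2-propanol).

oct-5-yn-3-ol

The longest chain bearing the –OH group and the multiple bond is 8 carbons long (octane).
The highest-priority functional group is an alcohol (–OH), so the name ends in -ol.
There is one C≡C triple bond, indicated by the ending -yne.
Choose the numbering such that numbering from this end puts the hydroxyl group at C-3 rather than C-6.
With this numbering: the hydroxyl at C-3; the triple bond between C-5 and C-6.
Putting it together: oct-5-yn-3-ol.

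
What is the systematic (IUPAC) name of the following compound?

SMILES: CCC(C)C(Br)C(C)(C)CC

4-bromo-3,3,5-trimethylheptane

The longest continuous carbon chain has 7 atoms, so the parent hydride is heptane.
The numbering direction is chosen so that the substituent locant set {3,3,4,5} is lower than {3,4,5,5} at the first point of difference.
With this numbering: a bromo group at C-4; methyl groups at C-3 (×2) and C-5.
Prefixes are listed alphabetically: bromo, methyl.
Assembling the pieces gives 4-bromo-3,3,5-trimethylheptane.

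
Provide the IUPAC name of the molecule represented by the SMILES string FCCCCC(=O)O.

5-fluoropentanoic acid

The longest carbon chain that includes the –COOH group has 5 carbons, so the parent hydride is pentane.
The principal characteristic group is a carboxylic acid (terminal –COOH), named with the suffix -oic acid.
Number the chain so that the carboxylic acid carbon is C-1 by definition.
That gives a fluoro group at C-5.
The name is 5-fluoropentanoic acid.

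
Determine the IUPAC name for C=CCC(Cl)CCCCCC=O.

The longest carbon chain that includes the –CHO group and the multiple bond has 10 carbons, so the parent hydride is decane.
The principal characteristic group is an aldehyde (terminal –CHO), named with the suffix -al.
The chain contains a C=C double bond, so the unsaturation ending is -ene.
The numbering direction is chosen so that the aldehyde carbon is C-1 by definition.
This places the double bond between C-9 and C-10; a chloro group at C-7.
The name is 7-chlorodec-9-enal.

7-chlorodec-9-enal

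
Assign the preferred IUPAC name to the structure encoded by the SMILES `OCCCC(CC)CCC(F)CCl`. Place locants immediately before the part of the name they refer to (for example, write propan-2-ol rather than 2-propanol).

8-chloro-4-ethyl-7-fluorooctan-1-ol

The longest chain bearing the –OH group is 8 carbons long (octane).
An alcohol (–OH) is the principal characteristic group, giving the suffix -ol.
The numbering direction is chosen so that numbering from this end puts the hydroxyl group at C-1 rather than C-8.
This places the hydroxyl at C-1; a chloro group at C-8; an ethyl group at C-4; a fluoro group at C-7.
The substituents are ordered alphabetically, ignoring any di-/tri- multipliers.
Putting it together: 8-chloro-4-ethyl-7-fluorooctan-1-ol.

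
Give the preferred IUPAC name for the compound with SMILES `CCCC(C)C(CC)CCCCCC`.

The longest continuous carbon chain has 11 atoms, so the parent hydride is undecane.
The numbering direction is chosen so that the substituent locant set {4,5} is lower than {7,8} at the first point of difference.
With this numbering: an ethyl group at C-5; a methyl group at C-4.
Substituent prefixes are cited in alphabetical order (multiplying prefixes like di-/tri- are ignored for ordering).
The name is 5-ethyl-4-methylundecane.

5-ethyl-4-methylundecane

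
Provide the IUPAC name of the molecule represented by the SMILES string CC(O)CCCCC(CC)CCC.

The longest carbon chain that includes the –OH group has 10 carbons, so the parent hydride is decane.
The highest-priority functional group is an alcohol (–OH), so the name ends in -ol.
The numbering direction is chosen so that numbering from this end puts the hydroxyl group at C-2 rather than C-9.
With this numbering: the hydroxyl at C-2; an ethyl group at C-7.
Assembling the pieces gives 7-ethyldecan-2-ol.

7-ethyldecan-2-ol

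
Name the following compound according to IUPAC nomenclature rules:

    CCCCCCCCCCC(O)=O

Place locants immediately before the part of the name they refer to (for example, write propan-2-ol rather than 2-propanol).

undecanoic acid

The longest carbon chain that includes the –COOH group has 11 carbons, so the parent hydride is undecane.
The principal characteristic group is a carboxylic acid (terminal –COOH), named with the suffix -oic acid.
The numbering direction is chosen so that the carboxylic acid carbon is C-1 by definition.
Assembling the pieces gives undecanoic acid.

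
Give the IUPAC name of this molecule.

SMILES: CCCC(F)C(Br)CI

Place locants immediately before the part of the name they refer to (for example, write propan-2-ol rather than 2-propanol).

2-bromo-3-fluoro-1-iodohexane

The longest carbon chain is 6 atoms: the parent is hexane.
Number the chain so that the substituent locant set {1,2,3} is lower than {4,5,6} at the first point of difference.
This places a bromo group at C-2; a fluoro group at C-3; an iodo group at C-1.
Substituent prefixes are cited in alphabetical order (multiplying prefixes like di-/tri- are ignored for ordering).
Assembling the pieces gives 2-bromo-3-fluoro-1-iodohexane.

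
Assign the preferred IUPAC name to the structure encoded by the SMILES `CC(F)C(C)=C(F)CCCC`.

2,4-difluoro-3-methyloct-3-ene

The longest chain bearing the multiple bond is 8 carbons long (octane).
There is one C=C double bond, indicated by the ending -ene.
Number the chain so that numbering from this end puts the double bond at C-3 rather than C-5.
This places the double bond between C-3 and C-4; fluoro groups at C-2 and C-4; a methyl group at C-3.
Substituent prefixes are cited in alphabetical order (multiplying prefixes like di-/tri- are ignored for ordering).
The name is 2,4-difluoro-3-methyloct-3-ene.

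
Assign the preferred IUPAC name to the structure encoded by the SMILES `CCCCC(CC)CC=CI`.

4-ethyl-1-iodooct-1-ene

Counting along the main chain through the multiple bond gives 8 carbons: the parent is octane.
There is one C=C double bond, indicated by the ending -ene.
Choose the numbering such that numbering from this end puts the double bond at C-1 rather than C-7.
With this numbering: the double bond between C-1 and C-2; an ethyl group at C-4; an iodo group at C-1.
Prefixes are listed alphabetically: ethyl, iodo.
The name is 4-ethyl-1-iodooct-1-ene.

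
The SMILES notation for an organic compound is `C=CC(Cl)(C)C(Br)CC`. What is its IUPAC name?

Counting along the main chain through the multiple bond gives 6 carbons: the parent is hexane.
A C=C double bond in the chain gives the infix -ene-.
Choose the numbering such that numbering from this end puts the double bond at C-1 rather than C-5.
With this numbering: the double bond between C-1 and C-2; a bromo group at C-4; a chloro group at C-3; a methyl group at C-3.
The substituents are ordered alphabetically, ignoring any di-/tri- multipliers.
Assembling the pieces gives 4-bromo-3-chloro-3-methylhex-1-ene.

4-bromo-3-chloro-3-methylhex-1-ene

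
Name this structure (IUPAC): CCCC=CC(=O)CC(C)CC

The longest chain bearing the carbonyl and the multiple bond is 10 carbons long (decane).
The highest-priority functional group is a ketone (C=O on an internal carbon), so the name ends in -one.
There is one C=C double bond, indicated by the ending -ene.
Number the chain so that numbering from this end puts the carbonyl group at C-5 rather than C-6.
That gives the carbonyl at C-5; the double bond between C-6 and C-7; a methyl group at C-3.
Putting it together: 3-methyldec-6-en-5-one.

3-methyldec-6-en-5-one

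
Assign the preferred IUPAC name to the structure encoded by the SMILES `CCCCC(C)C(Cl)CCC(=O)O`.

4-chloro-5-methylnonanoic acid

The longest chain bearing the –COOH group is 9 carbons long (nonane).
The highest-priority functional group is a carboxylic acid (terminal –COOH), so the name ends in -oic acid.
Number the chain so that the carboxylic acid carbon is C-1 by definition.
That gives a chloro group at C-4; a methyl group at C-5.
Substituent prefixes are cited in alphabetical order (multiplying prefixes like di-/tri- are ignored for ordering).
The name is 4-chloro-5-methylnonanoic acid.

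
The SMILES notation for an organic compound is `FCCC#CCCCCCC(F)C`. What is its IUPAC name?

1,10-difluoroundec-3-yne

The longest carbon chain that includes the multiple bond has 11 carbons, so the parent hydride is undecane.
There is one C≡C triple bond, indicated by the ending -yne.
Choose the numbering such that numbering from this end puts the triple bond at C-3 rather than C-8.
This places the triple bond between C-3 and C-4; fluoro groups at C-1 and C-10.
Putting it together: 1,10-difluoroundec-3-yne.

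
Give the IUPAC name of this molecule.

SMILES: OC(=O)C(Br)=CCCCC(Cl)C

Counting along the main chain through the –COOH group and the multiple bond gives 8 carbons: the parent is octane.
A carboxylic acid (terminal –COOH) is the principal characteristic group, giving the suffix -oic acid.
The chain contains a C=C double bond, so the unsaturation ending is -ene.
Choose the numbering such that the carboxylic acid carbon is C-1 by definition.
This places the double bond between C-2 and C-3; a bromo group at C-2; a chloro group at C-7.
The substituents are ordered alphabetically, ignoring any di-/tri- multipliers.
The name is 2-bromo-7-chlorooct-2-enoic acid.

2-bromo-7-chlorooct-2-enoic acid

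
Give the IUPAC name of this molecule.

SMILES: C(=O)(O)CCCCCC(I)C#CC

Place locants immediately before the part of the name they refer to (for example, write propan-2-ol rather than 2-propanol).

Counting along the main chain through the –COOH group and the multiple bond gives 10 carbons: the parent is decane.
The highest-priority functional group is a carboxylic acid (terminal –COOH), so the name ends in -oic acid.
A C≡C triple bond in the chain gives the infix -yne-.
Choose the numbering such that the carboxylic acid carbon is C-1 by definition.
With this numbering: the triple bond between C-8 and C-9; an iodo group at C-7.
Assembling the pieces gives 7-iododec-8-ynoic acid.

7-iododec-8-ynoic acid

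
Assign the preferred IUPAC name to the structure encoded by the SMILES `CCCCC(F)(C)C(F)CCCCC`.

The longest carbon chain is 11 atoms: the parent is undecane.
Choose the numbering such that the substituent locant set {5,5,6} is lower than {6,7,7} at the first point of difference.
This places fluoro groups at C-5 and C-6; a methyl group at C-5.
Prefixes are listed alphabetically: fluoro, methyl.
The name is 5,6-difluoro-5-methylundecane.

5,6-difluoro-5-methylundecane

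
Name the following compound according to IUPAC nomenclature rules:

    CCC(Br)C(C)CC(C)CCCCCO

The longest carbon chain that includes the –OH group has 11 carbons, so the parent hydride is undecane.
The principal characteristic group is an alcohol (–OH), named with the suffix -ol.
Choose the numbering such that numbering from this end puts the hydroxyl group at C-1 rather than C-11.
This places the hydroxyl at C-1; a bromo group at C-9; methyl groups at C-6 and C-8.
The substituents are ordered alphabetically, ignoring any di-/tri- multipliers.
Assembling the pieces gives 9-bromo-6,8-dimethylundecan-1-ol.

9-bromo-6,8-dimethylundecan-1-ol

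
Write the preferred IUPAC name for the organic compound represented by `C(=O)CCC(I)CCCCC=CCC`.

4-iodododec-9-enal

The longest carbon chain that includes the –CHO group and the multiple bond has 12 carbons, so the parent hydride is dodecane.
The highest-priority functional group is an aldehyde (terminal –CHO), so the name ends in -al.
There is one C=C double bond, indicated by the ending -ene.
Number the chain so that the aldehyde carbon is C-1 by definition.
With this numbering: the double bond between C-9 and C-10; an iodo group at C-4.
The name is 4-iodododec-9-enal.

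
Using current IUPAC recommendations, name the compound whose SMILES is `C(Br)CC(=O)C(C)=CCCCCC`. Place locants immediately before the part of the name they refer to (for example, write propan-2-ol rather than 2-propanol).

The longest chain bearing the carbonyl and the multiple bond is 10 carbons long (decane).
The highest-priority functional group is a ketone (C=O on an internal carbon), so the name ends in -one.
There is one C=C double bond, indicated by the ending -ene.
The numbering direction is chosen so that numbering from this end puts the carbonyl group at C-3 rather than C-8.
With this numbering: the carbonyl at C-3; the double bond between C-4 and C-5; a bromo group at C-1; a methyl group at C-4.
Prefixes are listed alphabetically: bromo, methyl.
Putting it together: 1-bromo-4-methyldec-4-en-3-one.

1-bromo-4-methyldec-4-en-3-one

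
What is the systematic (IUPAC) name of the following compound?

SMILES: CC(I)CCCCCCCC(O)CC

The longest carbon chain that includes the –OH group has 12 carbons, so the parent hydride is dodecane.
The principal characteristic group is an alcohol (–OH), named with the suffix -ol.
Number the chain so that numbering from this end puts the hydroxyl group at C-3 rather than C-10.
This places the hydroxyl at C-3; an iodo group at C-11.
Putting it together: 11-iodododecan-3-ol.

11-iodododecan-3-ol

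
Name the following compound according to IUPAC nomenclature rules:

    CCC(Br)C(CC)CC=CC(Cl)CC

8-bromo-3-chloro-7-ethyldec-4-ene

The longest carbon chain that includes the multiple bond has 10 carbons, so the parent hydride is decane.
There is one C=C double bond, indicated by the ending -ene.
Choose the numbering such that numbering from this end puts the double bond at C-4 rather than C-6.
This places the double bond between C-4 and C-5; a bromo group at C-8; a chloro group at C-3; an ethyl group at C-7.
Substituent prefixes are cited in alphabetical order (multiplying prefixes like di-/tri- are ignored for ordering).
Putting it together: 8-bromo-3-chloro-7-ethyldec-4-ene.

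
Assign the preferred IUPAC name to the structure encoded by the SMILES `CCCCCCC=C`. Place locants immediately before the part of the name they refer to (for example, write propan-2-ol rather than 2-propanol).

Counting along the main chain through the multiple bond gives 8 carbons: the parent is octane.
There is one C=C double bond, indicated by the ending -ene.
The numbering direction is chosen so that numbering from this end puts the double bond at C-1 rather than C-7.
With this numbering: the double bond between C-1 and C-2.
Assembling the pieces gives oct-1-ene.

oct-1-ene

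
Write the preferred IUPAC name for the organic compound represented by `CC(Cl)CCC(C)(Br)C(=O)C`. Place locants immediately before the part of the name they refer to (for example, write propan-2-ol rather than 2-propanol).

The longest chain bearing the carbonyl is 7 carbons long (heptane).
The principal characteristic group is a ketone (C=O on an internal carbon), named with the suffix -one.
Number the chain so that numbering from this end puts the carbonyl group at C-2 rather than C-6.
With this numbering: the carbonyl at C-2; a bromo group at C-3; a chloro group at C-6; a methyl group at C-3.
Prefixes are listed alphabetically: bromo, chloro, methyl.
The name is 3-bromo-6-chloro-3-methylheptan-2-one.

3-bromo-6-chloro-3-methylheptan-2-one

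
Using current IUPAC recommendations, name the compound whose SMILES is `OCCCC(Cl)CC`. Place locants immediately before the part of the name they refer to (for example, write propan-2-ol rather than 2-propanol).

The longest chain bearing the –OH group is 6 carbons long (hexane).
The principal characteristic group is an alcohol (–OH), named with the suffix -ol.
The numbering direction is chosen so that numbering from this end puts the hydroxyl group at C-1 rather than C-6.
That gives the hydroxyl at C-1; a chloro group at C-4.
Assembling the pieces gives 4-chlorohexan-1-ol.

4-chlorohexan-1-ol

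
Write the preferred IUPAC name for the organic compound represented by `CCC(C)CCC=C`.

5-methylhept-1-ene

Counting along the main chain through the multiple bond gives 7 carbons: the parent is heptane.
A C=C double bond in the chain gives the infix -ene-.
The numbering direction is chosen so that numbering from this end puts the double bond at C-1 rather than C-6.
That gives the double bond between C-1 and C-2; a methyl group at C-5.
Assembling the pieces gives 5-methylhept-1-ene.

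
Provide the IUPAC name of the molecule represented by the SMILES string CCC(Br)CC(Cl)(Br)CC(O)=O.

The longest chain bearing the –COOH group is 7 carbons long (heptane).
The principal characteristic group is a carboxylic acid (terminal –COOH), named with the suffix -oic acid.
Number the chain so that the carboxylic acid carbon is C-1 by definition.
With this numbering: bromo groups at C-3 and C-5; a chloro group at C-3.
Substituent prefixes are cited in alphabetical order (multiplying prefixes like di-/tri- are ignored for ordering).
The name is 3,5-dibromo-3-chloroheptanoic acid.

3,5-dibromo-3-chloroheptanoic acid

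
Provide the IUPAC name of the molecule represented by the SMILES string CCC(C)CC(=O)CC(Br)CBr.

The longest chain bearing the carbonyl is 8 carbons long (octane).
The principal characteristic group is a ketone (C=O on an internal carbon), named with the suffix -one.
Number the chain so that numbering from this end puts the carbonyl group at C-4 rather than C-5.
This places the carbonyl at C-4; bromo groups at C-1 and C-2; a methyl group at C-6.
Substituent prefixes are cited in alphabetical order (multiplying prefixes like di-/tri- are ignored for ordering).
The name is 1,2-dibromo-6-methyloctan-4-one.

1,2-dibromo-6-methyloctan-4-one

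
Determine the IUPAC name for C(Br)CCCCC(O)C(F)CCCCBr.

1,11-dibromo-5-fluoroundecan-6-ol

Counting along the main chain through the –OH group gives 11 carbons: the parent is undecane.
The highest-priority functional group is an alcohol (–OH), so the name ends in -ol.
The numbering direction is chosen so that the substituent locant set {1,5,11} is lower than {1,7,11} at the first point of difference.
This places the hydroxyl at C-6; bromo groups at C-1 and C-11; a fluoro group at C-5.
Substituent prefixes are cited in alphabetical order (multiplying prefixes like di-/tri- are ignored for ordering).
The name is 1,11-dibromo-5-fluoroundecan-6-ol.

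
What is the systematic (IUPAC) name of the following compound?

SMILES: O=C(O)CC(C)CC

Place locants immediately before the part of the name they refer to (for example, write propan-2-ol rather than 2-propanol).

Counting along the main chain through the –COOH group gives 5 carbons: the parent is pentane.
A carboxylic acid (terminal –COOH) is the principal characteristic group, giving the suffix -oic acid.
Choose the numbering such that the carboxylic acid carbon is C-1 by definition.
This places a methyl group at C-3.
Putting it together: 3-methylpentanoic acid.

3-methylpentanoic acid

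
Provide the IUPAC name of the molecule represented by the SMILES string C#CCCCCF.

Counting along the main chain through the multiple bond gives 6 carbons: the parent is hexane.
The chain contains a C≡C triple bond, so the unsaturation ending is -yne.
Number the chain so that numbering from this end puts the triple bond at C-1 rather than C-5.
This places the triple bond between C-1 and C-2; a fluoro group at C-6.
The name is 6-fluorohex-1-yne.

6-fluorohex-1-yne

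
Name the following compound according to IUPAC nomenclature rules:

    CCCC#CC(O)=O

The longest carbon chain that includes the –COOH group and the multiple bond has 6 carbons, so the parent hydride is hexane.
A carboxylic acid (terminal –COOH) is the principal characteristic group, giving the suffix -oic acid.
A C≡C triple bond in the chain gives the infix -yne-.
The numbering direction is chosen so that the carboxylic acid carbon is C-1 by definition.
That gives the triple bond between C-2 and C-3.
The name is hex-2-ynoic acid.

hex-2-ynoic acid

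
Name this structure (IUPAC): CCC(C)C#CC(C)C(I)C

2-iodo-3,6-dimethyloct-4-yne

Counting along the main chain through the multiple bond gives 8 carbons: the parent is octane.
The chain contains a C≡C triple bond, so the unsaturation ending is -yne.
Choose the numbering such that the substituent locant set {2,3,6} is lower than {3,6,7} at the first point of difference.
With this numbering: the triple bond between C-4 and C-5; an iodo group at C-2; methyl groups at C-3 and C-6.
The substituents are ordered alphabetically, ignoring any di-/tri- multipliers.
Assembling the pieces gives 2-iodo-3,6-dimethyloct-4-yne.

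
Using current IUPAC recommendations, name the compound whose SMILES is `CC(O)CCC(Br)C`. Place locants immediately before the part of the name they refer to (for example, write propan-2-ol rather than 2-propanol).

5-bromohexan-2-ol

The longest chain bearing the –OH group is 6 carbons long (hexane).
The principal characteristic group is an alcohol (–OH), named with the suffix -ol.
Choose the numbering such that numbering from this end puts the hydroxyl group at C-2 rather than C-5.
With this numbering: the hydroxyl at C-2; a bromo group at C-5.
Assembling the pieces gives 5-bromohexan-2-ol.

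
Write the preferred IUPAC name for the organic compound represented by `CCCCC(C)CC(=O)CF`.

The longest carbon chain that includes the carbonyl has 8 carbons, so the parent hydride is octane.
The highest-priority functional group is a ketone (C=O on an internal carbon), so the name ends in -one.
The numbering direction is chosen so that numbering from this end puts the carbonyl group at C-2 rather than C-7.
That gives the carbonyl at C-2; a fluoro group at C-1; a methyl group at C-4.
The substituents are ordered alphabetically, ignoring any di-/tri- multipliers.
Putting it together: 1-fluoro-4-methyloctan-2-one.

1-fluoro-4-methyloctan-2-one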